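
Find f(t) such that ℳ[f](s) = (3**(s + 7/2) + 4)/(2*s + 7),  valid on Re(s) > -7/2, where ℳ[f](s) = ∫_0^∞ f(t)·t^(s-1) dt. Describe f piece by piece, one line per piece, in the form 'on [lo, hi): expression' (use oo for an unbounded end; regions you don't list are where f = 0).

split f at 1: ℳ[f](s) collects 2 kernel integrals
∫ 5*t**(7/2)/2·t^(s-1) over [0, 1)
the [1, 3) slice contributes ∫ t**(7/2)/2·t^(s-1) dt

on [0, 1): 5*t**(7/2)/2
on [1, 3): t**(7/2)/2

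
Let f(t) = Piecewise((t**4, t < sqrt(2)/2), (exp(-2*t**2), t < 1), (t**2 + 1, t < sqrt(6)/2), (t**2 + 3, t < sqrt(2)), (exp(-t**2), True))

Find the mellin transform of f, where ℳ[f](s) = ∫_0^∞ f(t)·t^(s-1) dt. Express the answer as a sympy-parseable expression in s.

remove the power substitution first: t**2 on [0, 1/2); exp(-2*t) on [1/2, 1); t + 1 on [1, 3/2); …
integrate the 5 segments split at sqrt(2)/2, 1, sqrt(6)/2, sqrt(2), then add the results
segment 0 to sqrt(2)/2 holds t**4; add its integral
on [sqrt(2)/2, 1) integrate f = exp(-2*t**2) against the kernel
∫ (t**2 + 1)·t^(s-1) over [1, sqrt(6)/2)
piece [sqrt(6)/2, sqrt(2)): integrate (t**2 + 3) against the kernel
∫ exp(-t**2)·t^(s-1) over [sqrt(2), ∞)

(sqrt(2)/2)**s*(2*2**(s/2)*s*(s + 2)*(s + 4)*uppergamma(s/2, 2) - 8*2**(s/2)*s*(s + 4) - 8*2**(s/2)*(s + 4) + 20*2**s*s*(s + 4) + 24*2**s*(s + 4) - 8*3**(s/2)*s*(s + 4) - 16*3**(s/2)*(s + 4) + 2*s*(s + 2)*(s + 4)*uppergamma(s/2, 1) - 2*s*(s + 2)*(s + 4)*uppergamma(s/2, 2) + s*(s + 2))/(4*s*(s + 2)*(s + 4))
  Re(s) > -4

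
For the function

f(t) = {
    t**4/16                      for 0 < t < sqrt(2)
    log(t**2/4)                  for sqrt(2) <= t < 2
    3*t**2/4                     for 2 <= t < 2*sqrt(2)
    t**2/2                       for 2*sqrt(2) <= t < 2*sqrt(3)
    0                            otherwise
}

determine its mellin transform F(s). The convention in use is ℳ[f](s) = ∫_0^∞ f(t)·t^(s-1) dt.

the common scale on t comes off first: t**4 on [0, sqrt(2)/2); log(t**2) on [sqrt(2)/2, 1); 3*t**2 on [1, sqrt(2)); …
strip the power substitution: t**2 on [0, 1/2); log(t) on [1/2, 1); 3*t on [1, 2); …
the shared t-power comes off first: t on [0, 1/2); log(t)/t on [1/2, 1); 3 on [1, 2); …
the 4 pieces separated at sqrt(2), 2, 2*sqrt(2) each add one integral
segment [0, sqrt(2)) carries t**4/16; integrate it
for t in [sqrt(2), 2): the term is ∫ log(t**2/4)·t^(s-1)
between 2 and 2*sqrt(2) the integrand is 3*t**2/4·t^(s-1)
∫ t**2/2·t^(s-1) over [2*sqrt(2), 2*sqrt(3))

2**(s/2)*(8*2**(s/2)*(s + 2)*(s + 4) - 12*2**(s/2)*(s + 4)*(4*s - (s + 2)**2 + 4) + 8*2**s*(s + 4)*(4*s - (s + 2)**2 + 4) + 24*6**(s/2)*(s + 4)*(4*s - (s + 2)**2 + 4) - 4*(s + 2)**2*(s + 4)*log(2) - 8*(s + 2)*(s + 4) + 8*(s + 2)*(s + 4)*log(2) + (s + 2)*(4*s - (s + 2)**2 + 4))/(4*(s + 2)*(s + 4)*(4*s - (s + 2)**2 + 4))
  Re(s) > -4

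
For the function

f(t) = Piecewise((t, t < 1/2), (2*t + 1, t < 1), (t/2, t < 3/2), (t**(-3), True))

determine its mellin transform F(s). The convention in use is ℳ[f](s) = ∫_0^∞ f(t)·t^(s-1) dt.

(270*2**s*s**2 - 702*2**s*s - 324*2**s + 49*3**s*s**2 - 275*3**s*s - 162*s**2 + 378*s + 324)/(108*2**s*s*(s**2 - 2*s - 3))
  -1 < Re(s) < 3

decompose at 1/2, 1, 3/2; ℳ[f](s) sums the 4 pieces' integrals
for t in [0, 1/2): the term is ∫ t·t^(s-1)
segment [1/2, 1) carries (2*t + 1); integrate it
the [1, 3/2) slice contributes ∫ t/2·t^(s-1) dt
over [3/2, ∞), the kernel integral of t**(-3) enters the sum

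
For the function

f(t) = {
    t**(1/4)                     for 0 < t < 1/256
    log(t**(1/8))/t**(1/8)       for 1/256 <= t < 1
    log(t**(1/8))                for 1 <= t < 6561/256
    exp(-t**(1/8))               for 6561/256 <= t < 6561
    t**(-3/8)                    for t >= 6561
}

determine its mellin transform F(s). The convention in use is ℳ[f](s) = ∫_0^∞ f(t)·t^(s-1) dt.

strip the power substitution: sqrt(t) on [0, 1/16); log(t**(1/4))/t**(1/4) on [1/16, 1); log(t**(1/4)) on [1, 81/16); …
back out the power substitution: t on [0, 1/4); log(sqrt(t))/sqrt(t) on [1/4, 1); log(sqrt(t)) on [1, 9/4); …
reversing the power substitution: t**2 on [0, 1/2); log(t)/t on [1/2, 1); log(t) on [1, 3/2); …
split f at 1/256, 1, 6561/256, 6561: ℳ[f](s) collects 5 kernel integrals
the [0, 1/256) slice contributes ∫ t**(1/4)·t^(s-1) dt
segment [1/256, 1) carries log(t**(1/8))/t**(1/8); integrate it
between 1 and 6561/256 the integrand is log(t**(1/8))·t^(s-1)
piece [6561/256, 6561): integrate exp(-t**(1/8)) against the kernel
between 6561 and ∞ the integrand is t**(-3/8)·t^(s-1)

(6912*2**(8*s)*s**2*(8*s - 3)*(8*s + 2)*(64*s**2 - 16*s + 1)*uppergamma(8*s, 3/2) - 6912*2**(8*s)*s**2*(8*s - 3)*(8*s + 2)*(64*s**2 - 16*s + 1)*uppergamma(8*s, 3) - 6912*2**(8*s)*s**2*(8*s - 3)*(8*s + 2) + 108*2**(8*s)*(8*s - 3)*(8*s + 2)*(64*s**2 - 16*s + 1) - 864*3**(8*s)*s*(8*s - 3)*(8*s + 2)*(64*s**2 - 16*s + 1)*log(2) + 864*3**(8*s)*s*(8*s - 3)*(8*s + 2)*(64*s**2 - 16*s + 1)*log(3) - 108*3**(8*s)*(8*s - 3)*(8*s + 2)*(64*s**2 - 16*s + 1) - 256*6**(8*s)*s**2*(8*s + 2)*(64*s**2 - 16*s + 1) + 110592*s**3*(8*s - 3)*(8*s + 2)*log(2) - 13824*s**2*(8*s - 3)*(8*s + 2)*log(2) + 13824*s**2*(8*s - 3)*(8*s + 2) + 1728*s**2*(8*s - 3)*(64*s**2 - 16*s + 1))/(864*2**(8*s)*s**2*(8*s - 3)*(8*s + 2)*(64*s**2 - 16*s + 1))
  -1/4 < Re(s) < 3/8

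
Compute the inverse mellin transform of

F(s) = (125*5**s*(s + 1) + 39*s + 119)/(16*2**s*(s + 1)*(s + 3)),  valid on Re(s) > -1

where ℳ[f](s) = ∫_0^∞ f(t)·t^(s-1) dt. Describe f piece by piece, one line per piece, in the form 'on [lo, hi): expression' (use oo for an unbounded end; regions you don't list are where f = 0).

on [0, 1/2): 5*t
on [1/2, 5/2): t**3/2

cuts at 1/2: linearity sums the 2 kernel integrals
[0, 1/2) adds the kernel integral of 5*t
∫ t**3/2·t^(s-1) over [1/2, 5/2)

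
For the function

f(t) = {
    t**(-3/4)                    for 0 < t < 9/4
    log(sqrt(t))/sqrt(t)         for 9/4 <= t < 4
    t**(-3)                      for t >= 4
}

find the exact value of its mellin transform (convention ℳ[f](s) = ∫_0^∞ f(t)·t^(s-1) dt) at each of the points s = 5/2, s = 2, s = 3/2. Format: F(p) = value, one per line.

peel off the shared t-power: t**(1/4) on [0, 9/4); sqrt(t)*log(sqrt(t)) on [9/4, 4); t**(-2) on [4, ∞)
back out the power substitution: sqrt(t) on [0, 3/2); t*log(t) on [3/2, 2); t**(-4) on [2, ∞)
treat the 3 regions marked off by 9/4, 4 separately and sum
between 0 and 9/4 the integrand is t**(-3/4)·t^(s-1)
for t in [9/4, 4): the term is ∫ log(sqrt(t))/sqrt(t)·t^(s-1)
for t in [4, ∞): the term is ∫ t**(-3)·t^(s-1)

F(5/2) = -81*log(3)/32 - 47/128 + 27*sqrt(6)/28 + 337*log(2)/32
F(2) = -9*log(3)/4 - 7/9 + 9*sqrt(6)/10 + 91*log(2)/12
F(3/2) = -9*log(3)/4 - 19/24 + sqrt(6) + 25*log(2)/4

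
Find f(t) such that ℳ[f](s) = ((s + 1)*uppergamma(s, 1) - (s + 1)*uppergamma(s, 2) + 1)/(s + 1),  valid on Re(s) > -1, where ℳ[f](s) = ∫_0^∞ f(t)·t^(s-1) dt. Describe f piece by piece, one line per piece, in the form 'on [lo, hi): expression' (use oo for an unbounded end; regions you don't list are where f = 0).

on [0, 1): t
on [1, 2): exp(-t)

breakpoints 1: one integral from each of the 2 segments
for t in [0, 1): the term is ∫ t·t^(s-1)
piece [1, 2): integrate exp(-t) against the kernel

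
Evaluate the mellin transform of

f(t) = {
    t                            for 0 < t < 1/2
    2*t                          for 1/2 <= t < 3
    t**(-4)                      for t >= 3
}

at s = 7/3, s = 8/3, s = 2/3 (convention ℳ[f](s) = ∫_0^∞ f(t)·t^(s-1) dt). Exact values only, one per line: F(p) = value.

summing 3 kernel integrals split by 1/2, 3 yields ℳ[f](s)
segment 0 to 1/2 holds t; add its integral
for t in [1/2, 3): the term is ∫ 2*t·t^(s-1)
over [3, ∞), the kernel integral of t**(-4) enters the sum

F(7/3) = 2**(2/3)*(-9 + 3904*6**(1/3))/480
F(8/3) = 2**(1/3)*(-9 + 3910*6**(2/3))/528
F(2/3) = 2**(1/3)*(-81 + 973*6**(2/3))/540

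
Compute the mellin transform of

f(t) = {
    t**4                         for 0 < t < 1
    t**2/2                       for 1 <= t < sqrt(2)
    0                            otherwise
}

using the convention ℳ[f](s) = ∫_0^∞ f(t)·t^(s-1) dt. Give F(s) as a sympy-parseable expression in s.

(2**(s/2 + 1)*(s + 4) + s)/(2*(s + 2)*(s + 4))
  Re(s) > -4

invert the shared t-power to get t**2 on [0, 1); 1/2 on [1, sqrt(2))
undo the power substitution: t on [0, 1); 1/2 on [1, 2)
the 2 pieces separated at 1 each add one integral
∫ t**4·t^(s-1) over [0, 1)
[1, sqrt(2)) adds the kernel integral of t**2/2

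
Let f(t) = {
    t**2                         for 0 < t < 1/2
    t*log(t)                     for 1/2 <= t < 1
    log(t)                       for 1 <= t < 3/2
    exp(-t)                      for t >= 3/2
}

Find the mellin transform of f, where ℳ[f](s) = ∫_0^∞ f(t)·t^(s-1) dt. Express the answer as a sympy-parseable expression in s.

cuts at 1/2, 1, 3/2: linearity sums the 4 kernel integrals
∫ over [0, 1/2) of t**2·t^(s-1) joins the sum
[1/2, 1) adds the kernel integral of t*log(t)
over [1, 3/2), the kernel integral of log(t) enters the sum
over [3/2, ∞), the kernel integral of exp(-t) enters the sum

(4*2**s*s**2*(s + 2)*(s**2 + 2*s + 1)*uppergamma(s, 3/2) - 4*2**s*s**2*(s + 2) + 4*2**s*(s + 2)*(s**2 + 2*s + 1) + 3**s*s*(s + 2)*(-4*log(2) + 4*log(3))*(s**2 + 2*s + 1) - 4*3**s*(s + 2)*(s**2 + 2*s + 1) + s**3*(s + 2)*log(4) + s**2*(s + 2)*log(4) + 2*s**2*(s + 2) + s**2*(s**2 + 2*s + 1))/(4*2**s*s**2*(s + 2)*(s**2 + 2*s + 1))
  Re(s) > -2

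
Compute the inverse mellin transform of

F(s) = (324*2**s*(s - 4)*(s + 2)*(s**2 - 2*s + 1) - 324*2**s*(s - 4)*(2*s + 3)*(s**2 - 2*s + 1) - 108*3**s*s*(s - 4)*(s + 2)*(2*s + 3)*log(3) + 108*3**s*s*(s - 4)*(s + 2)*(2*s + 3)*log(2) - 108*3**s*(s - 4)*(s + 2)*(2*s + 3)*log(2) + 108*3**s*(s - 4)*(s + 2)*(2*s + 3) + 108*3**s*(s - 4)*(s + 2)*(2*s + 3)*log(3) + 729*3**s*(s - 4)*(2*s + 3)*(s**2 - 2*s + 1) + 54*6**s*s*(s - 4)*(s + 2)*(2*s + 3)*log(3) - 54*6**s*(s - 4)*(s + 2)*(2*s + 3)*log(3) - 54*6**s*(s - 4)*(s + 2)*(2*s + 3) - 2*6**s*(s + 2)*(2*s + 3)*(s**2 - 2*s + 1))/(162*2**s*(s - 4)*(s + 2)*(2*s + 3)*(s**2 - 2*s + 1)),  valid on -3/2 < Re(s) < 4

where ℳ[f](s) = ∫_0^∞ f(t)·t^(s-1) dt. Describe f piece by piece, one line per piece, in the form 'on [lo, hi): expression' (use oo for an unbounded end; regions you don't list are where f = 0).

treat the 4 regions marked off by 1, 3/2, 3 separately and sum
segment 0 to 1 holds t**(3/2); add its integral
segment 1 to 3/2 holds 2*t**2; add its integral
segment [3/2, 3) carries log(t)/t; integrate it
∫ over [3, ∞) of t**(-4)·t^(s-1) joins the sum

on [0, 1): t**(3/2)
on [1, 3/2): 2*t**2
on [3/2, 3): log(t)/t
on [3, oo): t**(-4)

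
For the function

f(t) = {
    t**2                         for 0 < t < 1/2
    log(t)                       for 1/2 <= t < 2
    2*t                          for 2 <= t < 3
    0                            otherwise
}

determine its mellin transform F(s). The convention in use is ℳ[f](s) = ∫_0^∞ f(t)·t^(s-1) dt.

(-16*2**(2*s)*s**2*(s + 2) + 4*2**(2*s)*s*(s + 1)*(s + 2)*log(2) - 4*2**(2*s)*(s + 1)*(s + 2) + 24*6**s*s**2*(s + 2) + s**2*(s + 1) + 4*s*(s + 1)*(s + 2)*log(2) + 4*(s + 1)*(s + 2))/(4*2**s*s**2*(s + 1)*(s + 2))
  Re(s) > -2

breakpoints 1/2, 2: one integral from each of the 3 segments
segment 0 to 1/2 holds t**2; add its integral
for t in [1/2, 2): the term is ∫ log(t)·t^(s-1)
the [2, 3) slice contributes ∫ 2*t·t^(s-1) dt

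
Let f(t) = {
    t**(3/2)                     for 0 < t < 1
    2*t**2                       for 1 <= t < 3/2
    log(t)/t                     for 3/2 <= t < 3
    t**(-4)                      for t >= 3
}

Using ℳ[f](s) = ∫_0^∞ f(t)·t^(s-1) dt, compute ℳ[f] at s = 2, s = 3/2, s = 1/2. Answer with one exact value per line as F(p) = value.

F(2) = 1759/2016 + 3*log(2)/2 + 3*log(3)/2
F(3/2) = -538*sqrt(3)/135 - 5/21 + log(2**(sqrt(6))*3**(-sqrt(6) + 2*sqrt(3))) + 83*sqrt(6)/28
F(1/2) = -754*sqrt(3)/567 - 2*sqrt(3)*log(3)/3 - 2*sqrt(6)*log(2)/3 - 3/10 + 2*sqrt(6)*log(3)/3 + 67*sqrt(6)/30

treat the 4 regions marked off by 1, 3/2, 3 separately and sum
on [0, 1) integrate f = t**(3/2) against the kernel
piece [1, 3/2): integrate 2*t**2 against the kernel
over [3/2, 3), the kernel integral of log(t)/t enters the sum
the [3, ∞) slice contributes ∫ t**(-4)·t^(s-1) dt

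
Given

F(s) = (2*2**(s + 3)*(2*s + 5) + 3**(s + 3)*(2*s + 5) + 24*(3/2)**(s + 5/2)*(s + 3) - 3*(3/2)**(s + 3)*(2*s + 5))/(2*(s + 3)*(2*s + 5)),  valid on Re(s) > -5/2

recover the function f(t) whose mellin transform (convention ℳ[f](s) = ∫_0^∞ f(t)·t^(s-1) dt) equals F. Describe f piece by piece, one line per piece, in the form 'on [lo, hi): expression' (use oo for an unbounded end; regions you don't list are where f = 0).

treat the 3 regions marked off by 3/2, 2 separately and sum
between 0 and 3/2 the integrand is 6*t**(5/2)·t^(s-1)
∫ over [3/2, 2) of 3*t**3/2·t^(s-1) joins the sum
∫ over [2, 3) of t**3/2·t^(s-1) joins the sum

on [0, 3/2): 6*t**(5/2)
on [3/2, 2): 3*t**3/2
on [2, 3): t**3/2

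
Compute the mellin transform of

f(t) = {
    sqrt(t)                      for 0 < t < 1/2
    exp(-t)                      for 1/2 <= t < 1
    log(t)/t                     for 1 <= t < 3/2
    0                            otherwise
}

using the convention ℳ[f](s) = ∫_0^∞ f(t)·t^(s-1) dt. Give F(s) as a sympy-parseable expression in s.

(3*2**s*(2*s + 1)*(s**2 - 2*s + 1)*uppergamma(s, 1/2) - 3*2**s*(2*s + 1)*(s**2 - 2*s + 1)*uppergamma(s, 1) + 3*2**s*(2*s + 1) + 3**s*s*(2*s + 1)*(-2*log(2) + 2*log(3)) - 2*3**s*(2*s + 1) + 3**s*(2*s + 1)*(-2*log(3) + 2*log(2)) + 3*sqrt(2)*(s**2 - 2*s + 1))/(3*2**s*(2*s + 1)*(s**2 - 2*s + 1))
  Re(s) > -1/2

treat the 3 regions marked off by 1/2, 1 separately and sum
∫ over [0, 1/2) of sqrt(t)·t^(s-1) joins the sum
[1/2, 1) adds the kernel integral of exp(-t)
piece [1, 3/2): integrate log(t)/t against the kernel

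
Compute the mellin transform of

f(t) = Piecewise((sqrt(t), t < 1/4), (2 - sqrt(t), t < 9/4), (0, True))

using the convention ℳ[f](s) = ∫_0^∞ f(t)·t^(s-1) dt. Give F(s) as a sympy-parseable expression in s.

(9**s*s + 2*9**s - 2*s - 2)/(4**s*s*(2*s + 1))
  Re(s) > -1/2

the power substitution comes off first: t on [0, 1/2); 2 - t on [1/2, 3/2)
summing 2 kernel integrals split by 1/4 yields ℳ[f](s)
∫ over [0, 1/4) of sqrt(t)·t^(s-1) joins the sum
∫ over [1/4, 9/4) of (2 - sqrt(t))·t^(s-1) joins the sum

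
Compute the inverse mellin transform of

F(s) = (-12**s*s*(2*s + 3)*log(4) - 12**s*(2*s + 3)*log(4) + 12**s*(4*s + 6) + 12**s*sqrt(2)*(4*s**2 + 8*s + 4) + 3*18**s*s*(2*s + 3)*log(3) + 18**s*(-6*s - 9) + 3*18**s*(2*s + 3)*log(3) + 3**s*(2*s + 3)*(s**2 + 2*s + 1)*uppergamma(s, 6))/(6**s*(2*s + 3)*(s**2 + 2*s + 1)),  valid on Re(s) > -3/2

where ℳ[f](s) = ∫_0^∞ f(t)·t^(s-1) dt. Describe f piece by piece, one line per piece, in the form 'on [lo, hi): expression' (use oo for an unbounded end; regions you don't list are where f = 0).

linearity at 2, 3 turns ℳ[f](s) into 3 summed integrals
∫ over [0, 2) of t**(3/2)·t^(s-1) joins the sum
on [2, 3): add ∫ t*log(t)·t^(s-1) dt
∫ exp(-2*t)·t^(s-1) over [3, ∞)

on [0, 2): t**(3/2)
on [2, 3): t*log(t)
on [3, oo): exp(-2*t)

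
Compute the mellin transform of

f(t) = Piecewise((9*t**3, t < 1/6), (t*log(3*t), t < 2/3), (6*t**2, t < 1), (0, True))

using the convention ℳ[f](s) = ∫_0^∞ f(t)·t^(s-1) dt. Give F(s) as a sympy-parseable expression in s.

(-64*2**(2*s)*(s + 1)**2*(s + 3) + 16*2**(2*s)*(s + 1)*(s + 2)*(s + 3)*log(2) - 16*2**(2*s)*(s + 2)*(s + 3) + 144*6**s*(s + 1)**2*(s + 3) + (s + 1)**2*(s + 2) + 4*(s + 1)*(s + 2)*(s + 3)*log(2) + 4*(s + 2)*(s + 3))/(24*6**s*(s + 1)**2*(s + 2)*(s + 3))
  Re(s) > -3

peel off the shared t-power: 9*t**2 on [0, 1/6); log(3*t) on [1/6, 2/3); 6*t on [2/3, 1)
remove the common scale on t first: t**2 on [0, 1/2); log(t) on [1/2, 2); 2*t on [2, 3)
f breaks at 1/6, 2/3 into 3 integrals to sum
piece [0, 1/6): integrate 9*t**3 against the kernel
on [1/6, 2/3): add ∫ t*log(3*t)·t^(s-1) dt
segment [2/3, 1) carries 6*t**2; integrate it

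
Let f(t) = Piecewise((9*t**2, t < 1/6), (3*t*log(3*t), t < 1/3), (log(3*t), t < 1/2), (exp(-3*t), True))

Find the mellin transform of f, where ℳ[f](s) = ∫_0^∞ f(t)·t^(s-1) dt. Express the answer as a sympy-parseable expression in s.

strip the common scale on t: t**2 on [0, 1/2); t*log(t) on [1/2, 1); log(t) on [1, 3/2); …
along the cuts 1/6, 1/3, 1/2, ℳ[f](s) splits into 4 integrals
for t in [0, 1/6): the term is ∫ 9*t**2·t^(s-1)
on [1/6, 1/3) integrate f = 3*t*log(3*t) against the kernel
[1/3, 1/2) adds the kernel integral of log(3*t)
[1/2, ∞) adds the kernel integral of exp(-3*t)

(4*2**s*s**2*(s + 2)*(s**2 + 2*s + 1)*uppergamma(s, 3/2) - 4*2**s*s**2*(s + 2) + 4*2**s*(s + 2)*(s**2 + 2*s + 1) + 3**s*s*(s + 2)*(-4*log(2) + 4*log(3))*(s**2 + 2*s + 1) - 4*3**s*(s + 2)*(s**2 + 2*s + 1) + s**3*(s + 2)*log(4) + s**2*(s + 2)*log(4) + 2*s**2*(s + 2) + s**2*(s**2 + 2*s + 1))/(4*6**s*s**2*(s + 2)*(s**2 + 2*s + 1))
  Re(s) > -2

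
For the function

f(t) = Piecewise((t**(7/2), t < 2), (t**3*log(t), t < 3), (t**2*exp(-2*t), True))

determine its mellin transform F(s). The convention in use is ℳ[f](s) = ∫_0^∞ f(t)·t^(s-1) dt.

undo the power substitution: t**(7/4) on [0, 4); t**(3/2)*log(sqrt(t)) on [4, 9); t*exp(-2*sqrt(t)) on [9, ∞)
peel off the shared t-power: t**(3/4) on [0, 4); sqrt(t)*log(sqrt(t)) on [4, 9); exp(-2*sqrt(t)) on [9, ∞)
peel off the power substitution: t**(3/2) on [0, 2); t*log(t) on [2, 3); exp(-2*t) on [3, ∞)
split f at 2, 3: ℳ[f](s) collects 3 kernel integrals
over [0, 2), the kernel integral of t**(7/2) enters the sum
on [2, 3) integrate f = t**3*log(t) against the kernel
between 3 and ∞ the integrand is t**2*exp(-2*t)·t^(s-1)

6**(-s - 2)*(-4*12**(s + 2)*(s/2 + 1)*(2*s + 7)*log(2) - 2*12**(s + 2)*(2*s + 7)*log(2) + 2*12**(s + 2)*(2*s + 7) + 4*12**(s + 2)*sqrt(2)*(2*s + 4*(s/2 + 1)**2 + 5) + 6*18**(s + 2)*(s/2 + 1)*(2*s + 7)*log(3) - 3*18**(s + 2)*(2*s + 7) + 3*18**(s + 2)*(2*s + 7)*log(3) + 3**(s + 2)*(2*s + 7)*(2*s + 4*(s/2 + 1)**2 + 5)*uppergamma(s + 2, 6))/((2*s + 7)*(2*s + 4*(s/2 + 1)**2 + 5))
  Re(s) > -7/2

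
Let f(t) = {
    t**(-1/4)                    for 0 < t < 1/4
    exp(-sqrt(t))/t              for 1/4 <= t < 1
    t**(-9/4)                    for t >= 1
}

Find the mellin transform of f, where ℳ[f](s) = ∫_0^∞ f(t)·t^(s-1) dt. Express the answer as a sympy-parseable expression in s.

invert the shared t-power to get t**(3/4) on [0, 1/4); exp(-sqrt(t)) on [1/4, 1); t**(-5/4) on [1, ∞)
reversing the power substitution: t**(3/2) on [0, 1/2); exp(-t) on [1/2, 1); t**(-5/2) on [1, ∞)
split f at 1/4, 1: ℳ[f](s) collects 3 kernel integrals
on [0, 1/4): add ∫ t**(-1/4)·t^(s-1) dt
∫ exp(-sqrt(t))/t·t^(s-1) over [1/4, 1)
the [1, ∞) slice contributes ∫ t**(-9/4)·t^(s-1) dt

2**(1 - 2*s)*(2**(2*s + 1)*(1 - 4*s) + 4**s*(4*s - 9)*(4*s - 1)*uppergamma(2*s - 2, 1/2) - 4**s*(4*s - 9)*(4*s - 1)*uppergamma(2*s - 2, 1) + sqrt(2)*(8*s - 18))/((4*s - 9)*(4*s - 1))
  1/4 < Re(s) < 9/4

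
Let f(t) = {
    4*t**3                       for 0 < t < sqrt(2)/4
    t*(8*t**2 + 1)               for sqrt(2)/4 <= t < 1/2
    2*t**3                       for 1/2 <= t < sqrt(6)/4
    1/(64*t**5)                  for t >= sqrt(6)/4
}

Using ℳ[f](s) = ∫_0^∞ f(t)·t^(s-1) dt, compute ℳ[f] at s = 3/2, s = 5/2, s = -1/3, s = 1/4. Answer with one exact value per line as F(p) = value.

reversing the shared t-power: 4*t**2 on [0, sqrt(2)/4); 8*t**2 + 1 on [sqrt(2)/4, 1/2); 2*t**2 on [1/2, sqrt(6)/4); …
the common scale on t comes off first: t**2 on [0, sqrt(2)/2); 2*t**2 + 1 on [sqrt(2)/2, 1); t**2/2 on [1, sqrt(6)/2); …
invert the power substitution to get t on [0, 1/2); 2*t + 1 on [1/2, 1); t/2 on [1, 3/2); …
integrate the 4 segments split at sqrt(2)/4, 1/2, sqrt(6)/4, then add the results
[0, sqrt(2)/4) adds the kernel integral of 4*t**3
∫ t*(8*t**2 + 1)·t^(s-1) over [sqrt(2)/4, 1/2)
for t in [1/2, sqrt(6)/4): the term is ∫ 2*t**3·t^(s-1)
on [sqrt(6)/4, ∞) integrate f = 1/(64*t**5) against the kernel

F(3/2) = 2**(1/4)*(-322 + 475*3**(1/4) + 924*2**(1/4))/10080
F(5/2) = 2**(3/4)*(-2610 + 5299*3**(3/4) + 7740*2**(3/4))/443520
F(-1/3) = -27/32 + 97*3**(1/3)/576 + 33*2**(1/3)/32
F(1/4) = 2**(1/8)*(-31806 + 9775*3**(5/8) + 42066*2**(5/8))/133380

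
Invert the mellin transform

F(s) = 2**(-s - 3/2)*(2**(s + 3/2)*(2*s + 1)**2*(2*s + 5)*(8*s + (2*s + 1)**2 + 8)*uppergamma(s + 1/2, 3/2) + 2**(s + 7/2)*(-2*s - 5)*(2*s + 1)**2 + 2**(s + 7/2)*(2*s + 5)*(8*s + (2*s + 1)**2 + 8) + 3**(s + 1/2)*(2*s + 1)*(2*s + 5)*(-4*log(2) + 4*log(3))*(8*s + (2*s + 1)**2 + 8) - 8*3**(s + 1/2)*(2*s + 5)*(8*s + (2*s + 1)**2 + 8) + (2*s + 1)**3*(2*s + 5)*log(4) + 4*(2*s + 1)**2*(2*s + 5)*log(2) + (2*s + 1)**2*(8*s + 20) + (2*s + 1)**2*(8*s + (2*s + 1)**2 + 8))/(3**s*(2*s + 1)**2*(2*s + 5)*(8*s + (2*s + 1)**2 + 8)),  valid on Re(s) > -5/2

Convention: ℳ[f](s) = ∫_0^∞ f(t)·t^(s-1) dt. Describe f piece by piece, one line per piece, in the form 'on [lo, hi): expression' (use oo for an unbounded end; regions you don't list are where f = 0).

on [0, 1/6): 9*sqrt(3)*t**(5/2)
on [1/6, 1/3): 3*sqrt(3)*t**(3/2)*log(3*t)
on [1/3, 1/2): sqrt(3)*sqrt(t)*log(3*t)
on [1/2, oo): sqrt(3)*sqrt(t)*exp(-3*t)

the common scale on t comes off first: t**(5/2) on [0, 1/2); t**(3/2)*log(t) on [1/2, 1); sqrt(t)*log(t) on [1, 3/2); …
undo the shared t-power: t**2 on [0, 1/2); t*log(t) on [1/2, 1); log(t) on [1, 3/2); …
the 4 pieces separated at 1/6, 1/3, 1/2 each add one integral
[0, 1/6) adds the kernel integral of 9*sqrt(3)*t**(5/2)
segment 1/6 to 1/3 holds 3*sqrt(3)*t**(3/2)*log(3*t); add its integral
piece [1/3, 1/2): integrate sqrt(3)*sqrt(t)*log(3*t) against the kernel
over [1/2, ∞), the kernel integral of sqrt(3)*sqrt(t)*exp(-3*t) enters the sum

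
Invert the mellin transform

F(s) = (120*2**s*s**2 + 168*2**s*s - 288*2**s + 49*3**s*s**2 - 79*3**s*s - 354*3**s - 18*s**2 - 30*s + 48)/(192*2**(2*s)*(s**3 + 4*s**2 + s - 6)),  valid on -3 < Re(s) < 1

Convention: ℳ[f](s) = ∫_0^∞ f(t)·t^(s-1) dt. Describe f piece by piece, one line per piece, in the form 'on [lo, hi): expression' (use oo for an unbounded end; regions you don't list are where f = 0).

on [0, 1/4): 2*t**3
on [1/4, 1/2): t**2*(4*t + 1)
on [1/2, 3/4): t**3
on [3/4, oo): 1/(8*t)

back out the shared t-power: 2*t on [0, 1/4); 4*t + 1 on [1/4, 1/2); t on [1/2, 3/4); …
reversing the common scale on t: t on [0, 1/2); 2*t + 1 on [1/2, 1); t/2 on [1, 3/2); …
split f at 1/4, 1/2, 3/4: ℳ[f](s) collects 4 kernel integrals
segment 0 to 1/4 holds 2*t**3; add its integral
segment 1/4 to 1/2 holds t**2*(4*t + 1); add its integral
for t in [1/2, 3/4): the term is ∫ t**3·t^(s-1)
on [3/4, ∞) integrate f = 1/(8*t) against the kernel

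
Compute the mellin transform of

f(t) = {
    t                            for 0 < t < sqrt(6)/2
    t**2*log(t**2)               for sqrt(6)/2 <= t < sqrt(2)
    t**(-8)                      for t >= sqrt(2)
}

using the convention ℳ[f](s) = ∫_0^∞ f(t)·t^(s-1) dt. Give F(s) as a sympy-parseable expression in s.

reversing the power substitution: sqrt(t) on [0, 3/2); t*log(t) on [3/2, 2); t**(-4) on [2, ∞)
slice at sqrt(6)/2, sqrt(2), transform all 3 pieces, and sum them
segment 0 to sqrt(6)/2 holds t; add its integral
segment sqrt(6)/2 to sqrt(2) holds t**2*log(t**2); add its integral
over [sqrt(2), ∞), the kernel integral of t**(-8) enters the sum

(sqrt(2)/2)**s*(32*2**s*s*(s - 8)*(s + 1)*log(2) - 64*2**s*(s - 8)*(s + 1) + 64*2**s*(s - 8)*(s + 1)*log(2) - 2**s*(s + 1)*(s**2 + 4*s + 4) + 3**(s/2)*s*(s - 8)*(s + 1)*(-24*log(3) + 24*log(2)) + 3**(s/2)*(s - 8)*(s + 1)*(-48*log(3) + 48*log(2)) + 48*3**(s/2)*(s - 8)*(s + 1) + 8*3**(s/2)*sqrt(6)*(s - 8)*(s**2 + 4*s + 4))/(16*(s - 8)*(s + 1)*(s**2 + 4*s + 4))
  -1 < Re(s) < 8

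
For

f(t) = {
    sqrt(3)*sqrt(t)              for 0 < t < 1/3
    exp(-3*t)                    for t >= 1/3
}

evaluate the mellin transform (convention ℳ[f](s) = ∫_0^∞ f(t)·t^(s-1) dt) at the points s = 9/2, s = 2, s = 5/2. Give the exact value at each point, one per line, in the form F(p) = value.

F(9/2) = sqrt(3)*(E*(16 + 525*sqrt(pi)*erfc(1)) + 2110)*exp(-1)/19440
F(2) = 2/45 + 2*exp(-1)/9
F(5/2) = sqrt(3)*(E*(9*sqrt(pi)*erfc(1) + 4) + 30)*exp(-1)/324

undo the common scale on t: sqrt(t) on [0, 1); exp(-t) on [1, ∞)
f breaks at 1/3 into 2 integrals to sum
for t in [0, 1/3): the term is ∫ sqrt(3)*sqrt(t)·t^(s-1)
the [1/3, ∞) slice contributes ∫ exp(-3*t)·t^(s-1) dt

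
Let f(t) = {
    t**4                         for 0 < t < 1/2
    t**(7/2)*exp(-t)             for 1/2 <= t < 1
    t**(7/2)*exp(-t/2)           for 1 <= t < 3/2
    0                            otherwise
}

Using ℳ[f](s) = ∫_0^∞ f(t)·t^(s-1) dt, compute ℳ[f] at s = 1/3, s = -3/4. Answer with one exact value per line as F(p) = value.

peel off the shared t-power: t**(7/2) on [0, 1/2); t**3*exp(-t) on [1/2, 1); t**3*exp(-t/2) on [1, 3/2)
back out the shared t-power: t**(3/2) on [0, 1/2); t*exp(-t) on [1/2, 1); t*exp(-t/2) on [1, 3/2)
the shared t-power comes off first: sqrt(t) on [0, 1/2); exp(-t) on [1/2, 1); exp(-t/2) on [1, 3/2)
treat the 3 regions marked off by 1/2, 1 separately and sum
over [0, 1/2), the kernel integral of t**4 enters the sum
segment 1/2 to 1 holds t**(7/2)*exp(-t); add its integral
the [1, 3/2) slice contributes ∫ t**(7/2)*exp(-t/2)·t^(s-1) dt

F(1/3) = -8*2**(5/6)*uppergamma(23/6, 3/4) - uppergamma(23/6, 1) + 3*2**(2/3)/416 + uppergamma(23/6, 1/2) + 8*2**(5/6)*uppergamma(23/6, 1/2)
F(-3/4) = -4*2**(3/4)*uppergamma(11/4, 3/4) - uppergamma(11/4, 1) + 2**(3/4)/52 + uppergamma(11/4, 1/2) + 4*2**(3/4)*uppergamma(11/4, 1/2)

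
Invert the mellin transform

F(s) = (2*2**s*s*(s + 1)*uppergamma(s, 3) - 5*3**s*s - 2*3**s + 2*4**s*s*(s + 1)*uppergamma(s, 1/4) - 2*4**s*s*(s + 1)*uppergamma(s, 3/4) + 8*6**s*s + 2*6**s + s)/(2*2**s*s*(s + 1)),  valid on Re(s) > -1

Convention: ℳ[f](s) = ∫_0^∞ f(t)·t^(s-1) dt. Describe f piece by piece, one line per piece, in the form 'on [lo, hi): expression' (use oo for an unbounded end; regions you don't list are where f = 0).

integrate the 4 segments split at 1/2, 3/2, 3, then add the results
on [0, 1/2) integrate f = t against the kernel
[1/2, 3/2) adds the kernel integral of exp(-t/2)
for t in [3/2, 3): the term is ∫ (t + 1)·t^(s-1)
∫ exp(-t)·t^(s-1) over [3, ∞)

on [0, 1/2): t
on [1/2, 3/2): exp(-t/2)
on [3/2, 3): t + 1
on [3, oo): exp(-t)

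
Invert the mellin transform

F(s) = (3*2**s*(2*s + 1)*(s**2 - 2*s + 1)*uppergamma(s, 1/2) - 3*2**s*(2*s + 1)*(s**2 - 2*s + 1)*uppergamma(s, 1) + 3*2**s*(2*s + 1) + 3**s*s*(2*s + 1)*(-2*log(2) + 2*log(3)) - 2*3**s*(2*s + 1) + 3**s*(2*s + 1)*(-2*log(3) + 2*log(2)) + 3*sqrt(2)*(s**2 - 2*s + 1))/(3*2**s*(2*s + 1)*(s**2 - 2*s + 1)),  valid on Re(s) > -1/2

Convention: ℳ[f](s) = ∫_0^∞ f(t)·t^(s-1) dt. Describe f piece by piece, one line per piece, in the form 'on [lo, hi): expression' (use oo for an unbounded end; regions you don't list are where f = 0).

integrate the 3 segments split at 1/2, 1, then add the results
the [0, 1/2) slice contributes ∫ sqrt(t)·t^(s-1) dt
∫ over [1/2, 1) of exp(-t)·t^(s-1) joins the sum
piece [1, 3/2): integrate log(t)/t against the kernel

on [0, 1/2): sqrt(t)
on [1/2, 1): exp(-t)
on [1, 3/2): log(t)/t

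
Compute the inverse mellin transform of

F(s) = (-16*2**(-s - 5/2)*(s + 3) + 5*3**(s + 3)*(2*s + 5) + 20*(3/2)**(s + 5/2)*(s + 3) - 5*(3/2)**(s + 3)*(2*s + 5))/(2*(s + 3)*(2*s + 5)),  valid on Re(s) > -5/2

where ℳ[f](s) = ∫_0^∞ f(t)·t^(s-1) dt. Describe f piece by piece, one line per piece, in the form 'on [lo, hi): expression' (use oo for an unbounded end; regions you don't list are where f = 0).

on [0, 1/2): t**(5/2)
on [1/2, 3/2): 5*t**(5/2)
on [3/2, 3): 5*t**3/2

slice at 1/2, 3/2, transform all 3 pieces, and sum them
the [0, 1/2) slice contributes ∫ t**(5/2)·t^(s-1) dt
over [1/2, 3/2), the kernel integral of 5*t**(5/2) enters the sum
the [3/2, 3) slice contributes ∫ 5*t**3/2·t^(s-1) dt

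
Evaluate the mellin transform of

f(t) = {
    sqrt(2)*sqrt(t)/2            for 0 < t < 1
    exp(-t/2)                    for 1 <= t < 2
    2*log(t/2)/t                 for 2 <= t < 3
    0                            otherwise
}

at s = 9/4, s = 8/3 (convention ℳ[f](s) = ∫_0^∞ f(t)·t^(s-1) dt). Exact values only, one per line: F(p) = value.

F(9/4) = -96*3**(1/4)/25 - 4*2**(1/4)*uppergamma(9/4, 1) + 2*sqrt(2)/11 + log(3**(24*3**(1/4)/5)/2**(24*3**(1/4)/5)) + 64*2**(1/4)/25 + 4*2**(1/4)*uppergamma(9/4, 1/2)
F(8/3) = -4*2**(2/3)*uppergamma(8/3, 1) - 54*3**(2/3)/25 + 3*sqrt(2)/19 + 36*2**(2/3)/25 + log(3**(18*3**(2/3)/5)/2**(18*3**(2/3)/5)) + 4*2**(2/3)*uppergamma(8/3, 1/2)

remove the common scale on t first: sqrt(t) on [0, 1/2); exp(-t) on [1/2, 1); log(t)/t on [1, 3/2)
f breaks at 1, 2 into 3 integrals to sum
on [0, 1): add ∫ sqrt(2)*sqrt(t)/2·t^(s-1) dt
segment 1 to 2 holds exp(-t/2); add its integral
over [2, 3), the kernel integral of 2*log(t/2)/t enters the sum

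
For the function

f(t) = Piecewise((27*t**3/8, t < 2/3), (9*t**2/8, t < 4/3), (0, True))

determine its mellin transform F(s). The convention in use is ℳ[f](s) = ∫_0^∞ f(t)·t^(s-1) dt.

undo the common scale on t: t**3 on [0, 1); t**2/2 on [1, 2)
the shared t-power comes off first: t on [0, 1); 1/2 on [1, 2)
f breaks at 2/3 into 2 integrals to sum
the [0, 2/3) slice contributes ∫ 27*t**3/8·t^(s-1) dt
segment 2/3 to 4/3 holds 9*t**2/8; add its integral

(2**(s + 2)*(s + 3) + s + 1)/(2*(3/2)**s*(s + 2)*(s + 3))
  Re(s) > -3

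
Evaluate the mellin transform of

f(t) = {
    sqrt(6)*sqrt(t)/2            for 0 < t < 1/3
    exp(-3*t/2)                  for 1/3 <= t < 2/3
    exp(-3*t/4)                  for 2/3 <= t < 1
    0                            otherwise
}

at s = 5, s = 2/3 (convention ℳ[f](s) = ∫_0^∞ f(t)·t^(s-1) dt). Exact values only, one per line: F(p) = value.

F(5) = -17324*exp(-3/4)/81 - 2080*exp(-1)/243 + sqrt(2)/2673 + 4642*exp(-1/2)/27
F(2/3) = 3**(1/3)*(-14*2**(1/3)*uppergamma(2/3, 3/4) - 7*2**(2/3)*uppergamma(2/3, 1) + 3*sqrt(2) + 7*2**(2/3)*uppergamma(2/3, 1/2) + 14*2**(1/3)*uppergamma(2/3, 1/2))/21

peel off the common scale on t: sqrt(t) on [0, 1/2); exp(-t) on [1/2, 1); exp(-t/2) on [1, 3/2)
along the cuts 1/3, 2/3, ℳ[f](s) splits into 3 integrals
segment 0 to 1/3 holds sqrt(6)*sqrt(t)/2; add its integral
for t in [1/3, 2/3): the term is ∫ exp(-3*t/2)·t^(s-1)
for t in [2/3, 1): the term is ∫ exp(-3*t/4)·t^(s-1)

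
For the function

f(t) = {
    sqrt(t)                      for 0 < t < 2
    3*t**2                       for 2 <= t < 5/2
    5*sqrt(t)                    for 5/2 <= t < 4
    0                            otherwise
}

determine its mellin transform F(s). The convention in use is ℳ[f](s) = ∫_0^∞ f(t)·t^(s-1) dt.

breakpoints 2, 5/2: one integral from each of the 3 segments
segment 0 to 2 holds sqrt(t); add its integral
on [2, 5/2): add ∫ 3*t**2·t^(s-1) dt
segment [5/2, 4) carries 5*sqrt(t); integrate it

(80*2**(2*s)*(s + 2) - 48*2**s*(2*s + 1) - 20*2**(1/2 - s)*5**(s + 1/2)*(s + 2) + 8*2**(s + 1/2)*(s + 2) + 75*(5/2)**s*(2*s + 1))/(4*(s + 2)*(2*s + 1))
  Re(s) > -1/2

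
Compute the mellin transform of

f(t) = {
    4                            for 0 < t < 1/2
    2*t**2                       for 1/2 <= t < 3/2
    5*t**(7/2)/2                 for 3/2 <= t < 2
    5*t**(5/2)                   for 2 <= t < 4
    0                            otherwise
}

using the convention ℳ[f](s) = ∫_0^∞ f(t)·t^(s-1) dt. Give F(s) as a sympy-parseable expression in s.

(5120*2**(3*s)*s*(s + 2)*(2*s + 7) + 640*2**(2*s + 1/2)*s*(s + 2)*(2*s + 5) - 640*2**(2*s + 1/2)*s*(s + 2)*(2*s + 7) + 72*3**s*s*(2*s + 5)*(2*s + 7) - 135*sqrt(2)*3**(s + 1/2)*s*(s + 2)*(2*s + 5) - 8*s*(2*s + 5)*(2*s + 7) + 64*(s + 2)*(2*s + 5)*(2*s + 7))/(16*2**s*s*(s + 2)*(2*s + 5)*(2*s + 7))
  Re(s) > 0

summing 4 kernel integrals split by 1/2, 3/2, 2 yields ℳ[f](s)
∫ 4·t^(s-1) over [0, 1/2)
∫ 2*t**2·t^(s-1) over [1/2, 3/2)
on [3/2, 2): add ∫ 5*t**(7/2)/2·t^(s-1) dt
for t in [2, 4): the term is ∫ 5*t**(5/2)·t^(s-1)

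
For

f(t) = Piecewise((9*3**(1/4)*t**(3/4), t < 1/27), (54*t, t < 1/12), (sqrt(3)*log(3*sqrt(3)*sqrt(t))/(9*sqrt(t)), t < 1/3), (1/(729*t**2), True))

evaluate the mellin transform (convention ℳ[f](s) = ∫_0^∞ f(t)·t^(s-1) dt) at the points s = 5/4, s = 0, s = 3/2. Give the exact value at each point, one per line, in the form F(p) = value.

F(5/4) = 3**(1/4)*(-272*sqrt(3) - 42 + log(2**(108*sqrt(6))*3**(-108*sqrt(6) + 432*sqrt(3))) + 315*sqrt(6))/8748
F(0) = log(6**(2/3)/4) + 365/81
F(3/2) = sqrt(3)*(405*log(2) + 542 + 1215*log(3))/43740

remove the common scale on t first: 3*sqrt(3)*t**(3/4) on [0, 1/9); 18*t on [1/9, 1/4); log(3*sqrt(t))/(3*sqrt(t)) on [1/4, 1); …
invert the power substitution to get 3*sqrt(3)*t**(3/2) on [0, 1/3); 18*t**2 on [1/3, 1/2); log(3*t)/(3*t) on [1/2, 1); …
peel off the common scale on t: t**(3/2) on [0, 1); 2*t**2 on [1, 3/2); log(t)/t on [3/2, 3); …
f breaks at 1/27, 1/12, 1/3 into 4 integrals to sum
the [0, 1/27) slice contributes ∫ 9*3**(1/4)*t**(3/4)·t^(s-1) dt
on [1/27, 1/12) integrate f = 54*t against the kernel
segment 1/12 to 1/3 holds sqrt(3)*log(3*sqrt(3)*sqrt(t))/(9*sqrt(t)); add its integral
over [1/3, ∞), the kernel integral of 1/(729*t**2) enters the sum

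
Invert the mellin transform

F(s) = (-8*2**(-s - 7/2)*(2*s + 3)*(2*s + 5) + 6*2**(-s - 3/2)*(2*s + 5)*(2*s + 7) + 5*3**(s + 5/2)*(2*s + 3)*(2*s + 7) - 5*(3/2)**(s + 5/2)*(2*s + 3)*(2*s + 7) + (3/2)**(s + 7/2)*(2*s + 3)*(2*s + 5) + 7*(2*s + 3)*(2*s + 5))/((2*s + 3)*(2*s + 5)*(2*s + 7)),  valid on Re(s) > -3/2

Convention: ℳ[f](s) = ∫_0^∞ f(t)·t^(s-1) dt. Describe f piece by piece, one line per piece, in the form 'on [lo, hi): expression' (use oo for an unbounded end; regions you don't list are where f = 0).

on [0, 1/2): 3*t**(3/2)
on [1/2, 1): 4*t**(7/2)
on [1, 3/2): t**(7/2)/2
on [3/2, 3): 5*t**(5/2)/2

treat the 4 regions marked off by 1/2, 1, 3/2 separately and sum
on [0, 1/2) integrate f = 3*t**(3/2) against the kernel
segment [1/2, 1) carries 4*t**(7/2); integrate it
segment 1 to 3/2 holds t**(7/2)/2; add its integral
segment [3/2, 3) carries 5*t**(5/2)/2; integrate it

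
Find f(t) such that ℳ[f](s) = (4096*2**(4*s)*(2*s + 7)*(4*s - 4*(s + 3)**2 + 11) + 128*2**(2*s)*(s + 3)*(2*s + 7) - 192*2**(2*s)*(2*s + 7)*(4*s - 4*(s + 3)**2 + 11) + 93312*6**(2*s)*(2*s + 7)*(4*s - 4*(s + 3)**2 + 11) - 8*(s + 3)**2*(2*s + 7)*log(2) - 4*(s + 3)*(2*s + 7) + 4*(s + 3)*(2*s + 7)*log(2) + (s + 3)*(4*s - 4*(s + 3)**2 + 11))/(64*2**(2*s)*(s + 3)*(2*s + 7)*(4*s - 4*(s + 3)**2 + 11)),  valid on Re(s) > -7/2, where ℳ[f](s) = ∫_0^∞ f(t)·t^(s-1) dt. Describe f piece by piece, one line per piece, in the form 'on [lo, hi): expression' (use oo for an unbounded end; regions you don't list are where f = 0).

reversing the shared t-power: t**(5/2) on [0, 1/4); t**(3/2)*log(sqrt(t)) on [1/4, 1); 3*t**2 on [1, 4); …
strip the shared t-power: sqrt(t) on [0, 1/4); log(sqrt(t))/sqrt(t) on [1/4, 1); 3 on [1, 4); …
invert the power substitution to get t on [0, 1/2); log(t)/t on [1/2, 1); 3 on [1, 2); …
linearity at 1/4, 1, 4 turns ℳ[f](s) into 4 summed integrals
the [0, 1/4) slice contributes ∫ t**(7/2)·t^(s-1) dt
∫ t**(5/2)*log(sqrt(t))·t^(s-1) over [1/4, 1)
over [1, 4), the kernel integral of 3*t**3 enters the sum
the [4, 9) slice contributes ∫ 2*t**3·t^(s-1) dt

on [0, 1/4): t**(7/2)
on [1/4, 1): t**(5/2)*log(sqrt(t))
on [1, 4): 3*t**3
on [4, 9): 2*t**3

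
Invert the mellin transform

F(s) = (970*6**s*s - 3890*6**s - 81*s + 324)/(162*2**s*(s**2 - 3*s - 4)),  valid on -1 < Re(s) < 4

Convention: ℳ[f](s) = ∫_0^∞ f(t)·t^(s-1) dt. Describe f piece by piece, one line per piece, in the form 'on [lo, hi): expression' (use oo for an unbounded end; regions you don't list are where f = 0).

split f at 1/2, 3: ℳ[f](s) collects 3 kernel integrals
over [0, 1/2), the kernel integral of t enters the sum
[1/2, 3) adds the kernel integral of 2*t
segment [3, ∞) carries t**(-4); integrate it

on [0, 1/2): t
on [1/2, 3): 2*t
on [3, oo): t**(-4)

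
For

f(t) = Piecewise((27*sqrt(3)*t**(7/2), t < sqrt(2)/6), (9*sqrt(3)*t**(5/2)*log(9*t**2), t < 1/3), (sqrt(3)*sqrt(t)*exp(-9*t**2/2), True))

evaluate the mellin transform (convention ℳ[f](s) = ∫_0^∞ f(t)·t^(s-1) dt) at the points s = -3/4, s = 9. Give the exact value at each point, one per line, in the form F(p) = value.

the common scale on t comes off first: t**(7/2) on [0, sqrt(2)/2); t**(5/2)*log(t**2) on [sqrt(2)/2, 1); sqrt(t)*exp(-t**2/2) on [1, ∞)
back out the shared t-power: t**3 on [0, sqrt(2)/2); t**2*log(t**2) on [sqrt(2)/2, 1); exp(-t**2/2) on [1, ∞)
invert the power substitution to get t**(3/2) on [0, 1/2); t*log(t) on [1/2, 1); exp(-t/2) on [1, ∞)
integrate the 3 segments split at sqrt(2)/6, 1/3, then add the results
between 0 and sqrt(2)/6 the integrand is 27*sqrt(3)*t**(7/2)·t^(s-1)
piece [sqrt(2)/6, 1/3): integrate 9*sqrt(3)*t**(5/2)*log(9*t**2) against the kernel
∫ over [1/3, ∞) of sqrt(3)*sqrt(t)*exp(-9*t**2/2)·t^(s-1) joins the sum

F(-3/4) = 2**(1/8)*3**(3/4)*(-704*2**(7/8) + 196*sqrt(2) + 616*log(2) + 539*2**(3/4)*uppergamma(-1/8, 1/2) + 704)/2156
F(9) = 2**(1/4)*(-6400*2**(3/4) + 200 + 529*sqrt(2) + 1150*log(2) + 6771200*sqrt(2)*uppergamma(19/4, 1/2))/16659691200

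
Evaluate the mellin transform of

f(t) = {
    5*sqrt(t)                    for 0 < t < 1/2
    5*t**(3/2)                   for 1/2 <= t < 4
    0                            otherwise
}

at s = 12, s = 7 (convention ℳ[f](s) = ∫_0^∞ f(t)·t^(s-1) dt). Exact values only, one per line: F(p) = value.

F(12) = 29*sqrt(2)/1105920 + 1342177280/27
F(7) = 19*sqrt(2)/13056 + 1310720/17

f breaks at 1/2 into 2 integrals to sum
for t in [0, 1/2): the term is ∫ 5*sqrt(t)·t^(s-1)
between 1/2 and 4 the integrand is 5*t**(3/2)·t^(s-1)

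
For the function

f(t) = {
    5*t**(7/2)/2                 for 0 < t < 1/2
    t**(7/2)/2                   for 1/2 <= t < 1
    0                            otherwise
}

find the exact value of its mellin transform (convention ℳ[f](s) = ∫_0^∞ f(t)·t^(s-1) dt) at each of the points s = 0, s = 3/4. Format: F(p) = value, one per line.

breakpoints 1/2: one integral from each of the 2 segments
[0, 1/2) adds the kernel integral of 5*t**(7/2)/2
∫ over [1/2, 1) of t**(7/2)/2·t^(s-1) joins the sum

F(0) = sqrt(2)/28 + 1/7
F(3/4) = 2**(3/4)/68 + 2/17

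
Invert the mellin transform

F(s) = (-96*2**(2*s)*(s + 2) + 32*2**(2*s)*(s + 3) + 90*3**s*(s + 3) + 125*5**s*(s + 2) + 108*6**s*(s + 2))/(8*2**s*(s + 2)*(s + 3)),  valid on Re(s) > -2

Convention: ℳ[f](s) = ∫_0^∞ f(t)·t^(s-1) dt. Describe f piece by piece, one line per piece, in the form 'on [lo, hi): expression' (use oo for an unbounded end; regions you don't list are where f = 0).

breakpoints 3/2, 2, 5/2: one integral from each of the 4 segments
[0, 3/2) adds the kernel integral of 6*t**2
segment 3/2 to 2 holds t**2; add its integral
∫ over [2, 5/2) of 3*t**3/2·t^(s-1) joins the sum
segment [5/2, 3) carries t**3/2; integrate it

on [0, 3/2): 6*t**2
on [3/2, 2): t**2
on [2, 5/2): 3*t**3/2
on [5/2, 3): t**3/2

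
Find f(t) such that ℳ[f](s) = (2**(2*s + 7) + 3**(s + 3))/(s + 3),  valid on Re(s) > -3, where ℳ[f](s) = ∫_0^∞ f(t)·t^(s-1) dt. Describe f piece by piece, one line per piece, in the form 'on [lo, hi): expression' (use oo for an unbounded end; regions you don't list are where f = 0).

along the cuts 3, ℳ[f](s) splits into 2 integrals
the [0, 3) slice contributes ∫ 3*t**3·t^(s-1) dt
piece [3, 4): integrate 2*t**3 against the kernel

on [0, 3): 3*t**3
on [3, 4): 2*t**3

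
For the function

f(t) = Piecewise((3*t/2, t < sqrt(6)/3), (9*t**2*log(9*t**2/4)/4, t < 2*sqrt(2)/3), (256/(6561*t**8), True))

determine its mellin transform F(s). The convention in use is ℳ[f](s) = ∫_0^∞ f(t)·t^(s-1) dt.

strip the common scale on t: t on [0, sqrt(6)/2); t**2*log(t**2) on [sqrt(6)/2, sqrt(2)); t**(-8) on [sqrt(2), ∞)
reversing the power substitution: sqrt(t) on [0, 3/2); t*log(t) on [3/2, 2); t**(-4) on [2, ∞)
breakpoints sqrt(6)/3, 2*sqrt(2)/3: one integral from each of the 3 segments
between 0 and sqrt(6)/3 the integrand is 3*t/2·t^(s-1)
[sqrt(6)/3, 2*sqrt(2)/3) adds the kernel integral of 9*t**2*log(9*t**2/4)/4
for t in [2*sqrt(2)/3, ∞): the term is ∫ 256/(6561*t**8)·t^(s-1)

2**(s/2)*(32*2**s*s*(s - 8)*(s + 1)*log(2) - 64*2**s*(s - 8)*(s + 1) + 64*2**s*(s - 8)*(s + 1)*log(2) - 2**s*(s + 1)*(s**2 + 4*s + 4) + 3**(s/2)*s*(s - 8)*(s + 1)*(-24*log(3) + 24*log(2)) + 3**(s/2)*(s - 8)*(s + 1)*(-48*log(3) + 48*log(2)) + 48*3**(s/2)*(s - 8)*(s + 1) + 8*3**(s/2)*sqrt(6)*(s - 8)*(s**2 + 4*s + 4))/(16*3**s*(s - 8)*(s + 1)*(s**2 + 4*s + 4))
  -1 < Re(s) < 8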